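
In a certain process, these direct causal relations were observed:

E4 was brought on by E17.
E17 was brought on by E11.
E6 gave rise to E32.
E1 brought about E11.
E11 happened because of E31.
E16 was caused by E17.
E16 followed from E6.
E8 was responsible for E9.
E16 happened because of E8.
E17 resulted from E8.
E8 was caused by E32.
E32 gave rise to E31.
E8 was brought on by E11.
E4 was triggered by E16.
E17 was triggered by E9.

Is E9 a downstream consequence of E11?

There is a causal chain: E11 → E8 → E9.

Yes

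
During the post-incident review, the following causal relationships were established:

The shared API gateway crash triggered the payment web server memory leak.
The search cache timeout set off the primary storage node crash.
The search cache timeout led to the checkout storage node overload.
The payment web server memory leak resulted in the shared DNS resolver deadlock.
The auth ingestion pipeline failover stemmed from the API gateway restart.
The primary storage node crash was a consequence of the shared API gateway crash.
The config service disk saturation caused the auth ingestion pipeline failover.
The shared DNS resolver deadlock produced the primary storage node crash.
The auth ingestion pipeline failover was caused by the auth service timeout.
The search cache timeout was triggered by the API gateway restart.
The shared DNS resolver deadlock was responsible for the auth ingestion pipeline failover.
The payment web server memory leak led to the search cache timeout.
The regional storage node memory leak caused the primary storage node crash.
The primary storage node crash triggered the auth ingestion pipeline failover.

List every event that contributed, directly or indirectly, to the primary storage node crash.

the API gateway restart, the payment web server memory leak, the regional storage node memory leak, the search cache timeout, the shared API gateway crash, the shared DNS resolver deadlock

Immediate causes of the primary storage node crash: the shared API gateway crash, the regional storage node memory leak, the search cache timeout, the shared DNS resolver deadlock.
Further upstream: the API gateway restart, the payment web server memory leak.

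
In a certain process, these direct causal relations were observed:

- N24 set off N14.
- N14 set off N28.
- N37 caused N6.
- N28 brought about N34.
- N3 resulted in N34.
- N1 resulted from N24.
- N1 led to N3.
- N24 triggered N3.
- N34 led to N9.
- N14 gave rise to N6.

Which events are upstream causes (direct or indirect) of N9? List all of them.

Immediate cause of N9: N34.
Further upstream: N24, N1, N3, N14, N28.

N1, N14, N24, N28, N3, N34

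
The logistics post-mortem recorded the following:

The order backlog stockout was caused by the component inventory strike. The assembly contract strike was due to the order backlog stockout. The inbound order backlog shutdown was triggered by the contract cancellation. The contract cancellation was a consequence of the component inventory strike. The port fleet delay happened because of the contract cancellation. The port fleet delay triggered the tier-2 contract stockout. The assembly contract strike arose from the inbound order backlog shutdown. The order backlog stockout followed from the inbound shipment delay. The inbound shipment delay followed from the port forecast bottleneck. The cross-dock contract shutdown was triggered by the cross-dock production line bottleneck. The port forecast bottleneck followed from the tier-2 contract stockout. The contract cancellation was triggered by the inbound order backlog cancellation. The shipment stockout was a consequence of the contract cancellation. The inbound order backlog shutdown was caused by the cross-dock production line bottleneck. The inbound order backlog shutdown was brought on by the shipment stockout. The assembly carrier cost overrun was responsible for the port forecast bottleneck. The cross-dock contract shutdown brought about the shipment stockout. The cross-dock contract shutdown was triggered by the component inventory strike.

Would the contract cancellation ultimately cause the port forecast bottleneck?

Yes

There is a causal chain: the contract cancellation → the port fleet delay → the tier-2 contract stockout → the port forecast bottleneck.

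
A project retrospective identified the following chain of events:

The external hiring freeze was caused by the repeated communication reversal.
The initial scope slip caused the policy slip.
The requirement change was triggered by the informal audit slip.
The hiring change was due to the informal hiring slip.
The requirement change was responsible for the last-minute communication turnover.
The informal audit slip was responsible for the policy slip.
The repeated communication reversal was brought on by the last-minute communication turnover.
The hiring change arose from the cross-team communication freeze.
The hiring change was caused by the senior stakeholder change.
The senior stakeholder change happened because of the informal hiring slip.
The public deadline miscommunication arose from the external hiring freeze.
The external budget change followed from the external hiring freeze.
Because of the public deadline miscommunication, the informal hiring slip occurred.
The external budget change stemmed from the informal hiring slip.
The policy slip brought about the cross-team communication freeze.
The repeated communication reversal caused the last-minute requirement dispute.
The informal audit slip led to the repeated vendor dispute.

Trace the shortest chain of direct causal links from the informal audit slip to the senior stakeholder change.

the informal audit slip → the requirement change → the last-minute communication turnover → the repeated communication reversal → the external hiring freeze → the public deadline miscommunication → the informal hiring slip → the senior stakeholder change

the informal audit slip → the requirement change
the requirement change → the last-minute communication turnover
the last-minute communication turnover → the repeated communication reversal
the repeated communication reversal → the external hiring freeze
the external hiring freeze → the public deadline miscommunication
the public deadline miscommunication → the informal hiring slip
the informal hiring slip → the senior stakeholder change
Length: 7 steps.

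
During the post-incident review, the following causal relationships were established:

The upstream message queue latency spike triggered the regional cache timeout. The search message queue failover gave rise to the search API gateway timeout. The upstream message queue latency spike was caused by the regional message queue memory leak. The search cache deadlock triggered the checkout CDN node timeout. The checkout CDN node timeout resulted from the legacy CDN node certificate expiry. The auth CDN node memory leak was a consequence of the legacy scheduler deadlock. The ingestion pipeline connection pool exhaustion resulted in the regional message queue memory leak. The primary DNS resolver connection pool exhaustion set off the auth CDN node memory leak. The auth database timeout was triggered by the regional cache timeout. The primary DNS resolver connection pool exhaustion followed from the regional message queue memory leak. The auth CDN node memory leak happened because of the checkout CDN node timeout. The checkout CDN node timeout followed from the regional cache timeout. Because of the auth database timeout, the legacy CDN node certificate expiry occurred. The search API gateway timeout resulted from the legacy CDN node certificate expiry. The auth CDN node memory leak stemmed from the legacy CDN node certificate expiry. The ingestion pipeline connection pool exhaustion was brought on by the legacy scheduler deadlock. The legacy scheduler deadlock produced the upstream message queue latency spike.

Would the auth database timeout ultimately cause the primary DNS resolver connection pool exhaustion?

The auth database timeout leads to the legacy CDN node certificate expiry, the search API gateway timeout, the checkout CDN node timeout, the auth CDN node memory leak; the primary DNS resolver connection pool exhaustion is not among them.

No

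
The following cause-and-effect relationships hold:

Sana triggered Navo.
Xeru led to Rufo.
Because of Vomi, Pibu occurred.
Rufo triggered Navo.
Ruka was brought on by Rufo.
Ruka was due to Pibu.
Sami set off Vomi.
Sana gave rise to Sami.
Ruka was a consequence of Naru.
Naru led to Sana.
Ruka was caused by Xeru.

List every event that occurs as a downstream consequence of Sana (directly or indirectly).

Navo, Pibu, Ruka, Sami, Vomi

Direct effects: Sami, Navo.
2 steps out: Vomi.
3 steps out: Pibu.
4 steps out: Ruka.
Not reachable from it: Naru, Xeru, Rufo.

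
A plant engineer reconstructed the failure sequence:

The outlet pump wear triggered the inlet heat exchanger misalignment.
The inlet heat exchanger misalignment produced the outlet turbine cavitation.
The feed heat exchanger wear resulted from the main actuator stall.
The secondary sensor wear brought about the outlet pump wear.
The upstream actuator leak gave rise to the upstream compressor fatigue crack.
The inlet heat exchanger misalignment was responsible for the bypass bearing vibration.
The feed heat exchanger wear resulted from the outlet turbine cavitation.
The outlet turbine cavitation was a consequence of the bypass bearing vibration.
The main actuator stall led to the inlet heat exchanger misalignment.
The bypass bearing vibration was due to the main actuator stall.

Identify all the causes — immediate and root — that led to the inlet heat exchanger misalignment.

the main actuator stall, the outlet pump wear, the secondary sensor wear

Immediate causes of the inlet heat exchanger misalignment: the main actuator stall, the outlet pump wear.
Further upstream: the secondary sensor wear.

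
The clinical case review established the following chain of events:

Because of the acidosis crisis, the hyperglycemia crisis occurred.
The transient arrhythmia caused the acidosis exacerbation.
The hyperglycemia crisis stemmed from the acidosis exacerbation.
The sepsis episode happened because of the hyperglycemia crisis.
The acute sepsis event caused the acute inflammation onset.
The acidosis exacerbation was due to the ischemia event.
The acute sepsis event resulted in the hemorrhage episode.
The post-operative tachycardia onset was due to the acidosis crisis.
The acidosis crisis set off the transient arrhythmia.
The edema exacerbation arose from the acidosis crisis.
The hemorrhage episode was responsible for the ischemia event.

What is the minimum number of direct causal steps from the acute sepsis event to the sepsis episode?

Shortest chain: the acute sepsis event → the hemorrhage episode → the ischemia event → the acidosis exacerbation → the hyperglycemia crisis → the sepsis episode.

5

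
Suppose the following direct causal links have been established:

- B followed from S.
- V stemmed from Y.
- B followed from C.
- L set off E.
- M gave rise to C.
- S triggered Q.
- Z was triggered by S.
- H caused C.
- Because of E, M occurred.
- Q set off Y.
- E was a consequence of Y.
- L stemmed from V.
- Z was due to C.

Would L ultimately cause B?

There is a causal chain: L → E → M → C → B.

Yes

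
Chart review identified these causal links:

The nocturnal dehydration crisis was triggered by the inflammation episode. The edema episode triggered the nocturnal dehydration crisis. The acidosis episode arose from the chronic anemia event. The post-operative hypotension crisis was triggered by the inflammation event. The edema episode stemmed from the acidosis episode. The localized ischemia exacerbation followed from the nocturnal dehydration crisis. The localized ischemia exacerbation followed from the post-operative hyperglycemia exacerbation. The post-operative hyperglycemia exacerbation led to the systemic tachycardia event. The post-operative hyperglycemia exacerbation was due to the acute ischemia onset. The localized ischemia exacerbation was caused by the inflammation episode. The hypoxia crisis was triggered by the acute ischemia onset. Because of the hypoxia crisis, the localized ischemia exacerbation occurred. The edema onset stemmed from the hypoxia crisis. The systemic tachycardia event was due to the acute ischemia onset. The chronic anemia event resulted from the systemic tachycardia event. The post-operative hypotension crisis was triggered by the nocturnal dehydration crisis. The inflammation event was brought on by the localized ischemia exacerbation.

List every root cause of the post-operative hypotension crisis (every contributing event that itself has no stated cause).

the acute ischemia onset, the inflammation episode

Tracing upstream from the post-operative hypotension crisis: the post-operative hypotension crisis ← the inflammation event ← the localized ischemia exacerbation ← the post-operative hyperglycemia exacerbation ← the acute ischemia onset.
A separate upstream branch: the post-operative hypotension crisis ← the nocturnal dehydration crisis ← the inflammation episode.
Each of those chain origins has no stated cause.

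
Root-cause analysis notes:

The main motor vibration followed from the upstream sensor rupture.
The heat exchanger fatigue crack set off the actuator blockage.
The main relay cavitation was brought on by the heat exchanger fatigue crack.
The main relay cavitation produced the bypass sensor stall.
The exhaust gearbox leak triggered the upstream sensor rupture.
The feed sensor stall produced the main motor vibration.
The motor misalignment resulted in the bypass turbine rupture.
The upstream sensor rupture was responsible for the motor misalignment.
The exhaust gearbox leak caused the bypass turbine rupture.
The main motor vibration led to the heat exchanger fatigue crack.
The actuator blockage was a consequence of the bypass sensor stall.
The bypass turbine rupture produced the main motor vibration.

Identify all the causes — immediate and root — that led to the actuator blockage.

the bypass sensor stall, the bypass turbine rupture, the exhaust gearbox leak, the feed sensor stall, the heat exchanger fatigue crack, the main motor vibration, the main relay cavitation, the motor misalignment, the upstream sensor rupture

Immediate causes of the actuator blockage: the heat exchanger fatigue crack, the bypass sensor stall.
Further upstream: the exhaust gearbox leak, the upstream sensor rupture, the motor misalignment, the bypass turbine rupture, the main motor vibration, the main relay cavitation, the feed sensor stall.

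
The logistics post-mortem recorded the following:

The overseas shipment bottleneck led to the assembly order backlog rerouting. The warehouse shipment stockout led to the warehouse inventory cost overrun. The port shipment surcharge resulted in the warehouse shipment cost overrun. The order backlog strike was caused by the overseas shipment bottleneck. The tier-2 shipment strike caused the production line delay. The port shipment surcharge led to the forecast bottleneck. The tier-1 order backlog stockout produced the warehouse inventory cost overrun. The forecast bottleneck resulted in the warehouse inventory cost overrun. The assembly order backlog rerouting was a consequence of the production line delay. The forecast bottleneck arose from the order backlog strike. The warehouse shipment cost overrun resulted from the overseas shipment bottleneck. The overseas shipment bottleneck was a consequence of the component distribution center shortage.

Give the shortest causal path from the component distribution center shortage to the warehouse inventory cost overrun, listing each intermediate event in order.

the component distribution center shortage → the overseas shipment bottleneck
the overseas shipment bottleneck → the order backlog strike
the order backlog strike → the forecast bottleneck
the forecast bottleneck → the warehouse inventory cost overrun
Length: 4 steps.

the component distribution center shortage → the overseas shipment bottleneck → the order backlog strike → the forecast bottleneck → the warehouse inventory cost overrun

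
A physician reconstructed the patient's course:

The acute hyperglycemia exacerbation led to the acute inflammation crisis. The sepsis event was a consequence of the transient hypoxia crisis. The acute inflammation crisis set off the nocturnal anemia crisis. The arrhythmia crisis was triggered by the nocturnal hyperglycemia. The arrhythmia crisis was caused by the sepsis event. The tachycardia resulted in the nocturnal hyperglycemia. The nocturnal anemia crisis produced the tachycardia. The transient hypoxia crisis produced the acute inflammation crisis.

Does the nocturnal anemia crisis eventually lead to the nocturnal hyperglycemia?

There is a causal chain: the nocturnal anemia crisis → the tachycardia → the nocturnal hyperglycemia.

Yes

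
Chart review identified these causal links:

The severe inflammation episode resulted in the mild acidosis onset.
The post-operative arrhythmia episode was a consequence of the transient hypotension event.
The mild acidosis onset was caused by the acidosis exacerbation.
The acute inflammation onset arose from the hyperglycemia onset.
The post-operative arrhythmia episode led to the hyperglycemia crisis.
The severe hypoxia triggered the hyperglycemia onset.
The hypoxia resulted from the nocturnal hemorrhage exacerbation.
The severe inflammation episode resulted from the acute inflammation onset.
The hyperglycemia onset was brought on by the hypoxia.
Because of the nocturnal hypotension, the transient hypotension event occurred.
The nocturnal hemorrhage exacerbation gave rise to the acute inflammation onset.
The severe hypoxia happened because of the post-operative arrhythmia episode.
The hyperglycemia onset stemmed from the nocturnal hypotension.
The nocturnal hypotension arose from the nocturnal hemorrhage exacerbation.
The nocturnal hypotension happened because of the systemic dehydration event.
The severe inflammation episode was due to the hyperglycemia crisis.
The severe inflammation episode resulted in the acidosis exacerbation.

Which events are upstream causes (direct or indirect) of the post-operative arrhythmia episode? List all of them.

Immediate cause of the post-operative arrhythmia episode: the transient hypotension event.
Further upstream: the systemic dehydration event, the nocturnal hemorrhage exacerbation, the nocturnal hypotension.

the nocturnal hemorrhage exacerbation, the nocturnal hypotension, the systemic dehydration event, the transient hypotension event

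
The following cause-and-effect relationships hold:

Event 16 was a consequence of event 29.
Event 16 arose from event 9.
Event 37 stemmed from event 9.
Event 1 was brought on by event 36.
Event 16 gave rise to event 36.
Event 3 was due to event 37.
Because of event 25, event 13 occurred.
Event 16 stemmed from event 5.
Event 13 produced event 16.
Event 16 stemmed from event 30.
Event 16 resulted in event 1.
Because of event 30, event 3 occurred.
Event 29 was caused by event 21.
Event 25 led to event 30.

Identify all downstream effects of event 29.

event 1, event 16, event 36

Direct effects: event 16.
2 steps out: event 36, event 1.
Not reachable from it: event 9, event 37, event 25, event 5, event 13, event 21, event 30, event 3.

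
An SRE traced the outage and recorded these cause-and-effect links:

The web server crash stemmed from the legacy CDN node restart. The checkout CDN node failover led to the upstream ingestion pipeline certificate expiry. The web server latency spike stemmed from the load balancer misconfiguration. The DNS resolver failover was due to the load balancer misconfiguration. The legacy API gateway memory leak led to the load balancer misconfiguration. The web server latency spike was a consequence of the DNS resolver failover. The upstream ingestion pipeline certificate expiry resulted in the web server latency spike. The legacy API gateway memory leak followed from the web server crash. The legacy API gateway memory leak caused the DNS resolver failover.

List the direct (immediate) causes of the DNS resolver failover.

the legacy API gateway memory leak, the load balancer misconfiguration

Upstream contributors include the legacy CDN node restart, the web server crash, but only the legacy API gateway memory leak, the load balancer misconfiguration feed directly into the DNS resolver failover.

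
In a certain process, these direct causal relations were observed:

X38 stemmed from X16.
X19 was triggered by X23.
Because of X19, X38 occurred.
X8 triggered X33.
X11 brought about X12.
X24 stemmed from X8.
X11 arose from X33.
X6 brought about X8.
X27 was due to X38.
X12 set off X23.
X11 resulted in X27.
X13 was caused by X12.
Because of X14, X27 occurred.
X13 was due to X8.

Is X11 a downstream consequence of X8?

Yes

There is a causal chain: X8 → X33 → X11.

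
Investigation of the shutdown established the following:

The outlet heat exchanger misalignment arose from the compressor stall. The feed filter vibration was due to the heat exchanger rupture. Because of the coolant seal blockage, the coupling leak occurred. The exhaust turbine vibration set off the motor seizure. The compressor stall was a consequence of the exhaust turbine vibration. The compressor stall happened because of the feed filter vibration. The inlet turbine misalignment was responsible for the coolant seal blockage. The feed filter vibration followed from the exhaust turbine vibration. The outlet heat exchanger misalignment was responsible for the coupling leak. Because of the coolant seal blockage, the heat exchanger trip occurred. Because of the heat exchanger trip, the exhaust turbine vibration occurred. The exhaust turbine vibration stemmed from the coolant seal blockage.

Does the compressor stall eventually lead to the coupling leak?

Yes

There is a causal chain: the compressor stall → the outlet heat exchanger misalignment → the coupling leak.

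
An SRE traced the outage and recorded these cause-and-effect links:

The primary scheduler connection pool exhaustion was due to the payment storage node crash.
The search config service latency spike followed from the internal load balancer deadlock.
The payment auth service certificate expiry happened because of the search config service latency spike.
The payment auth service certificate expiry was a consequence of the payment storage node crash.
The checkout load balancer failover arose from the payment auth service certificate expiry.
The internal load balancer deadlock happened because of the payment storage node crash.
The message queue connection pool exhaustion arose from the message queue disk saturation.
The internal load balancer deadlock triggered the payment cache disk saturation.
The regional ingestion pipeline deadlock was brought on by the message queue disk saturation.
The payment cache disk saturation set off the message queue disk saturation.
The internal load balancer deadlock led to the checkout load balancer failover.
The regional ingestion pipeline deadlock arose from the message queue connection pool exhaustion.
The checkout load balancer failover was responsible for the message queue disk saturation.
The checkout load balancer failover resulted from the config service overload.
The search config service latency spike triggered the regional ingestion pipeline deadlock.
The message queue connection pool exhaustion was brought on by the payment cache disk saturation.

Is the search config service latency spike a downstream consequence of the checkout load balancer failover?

No

The checkout load balancer failover leads to the message queue disk saturation, the message queue connection pool exhaustion, the regional ingestion pipeline deadlock; the search config service latency spike is not among them.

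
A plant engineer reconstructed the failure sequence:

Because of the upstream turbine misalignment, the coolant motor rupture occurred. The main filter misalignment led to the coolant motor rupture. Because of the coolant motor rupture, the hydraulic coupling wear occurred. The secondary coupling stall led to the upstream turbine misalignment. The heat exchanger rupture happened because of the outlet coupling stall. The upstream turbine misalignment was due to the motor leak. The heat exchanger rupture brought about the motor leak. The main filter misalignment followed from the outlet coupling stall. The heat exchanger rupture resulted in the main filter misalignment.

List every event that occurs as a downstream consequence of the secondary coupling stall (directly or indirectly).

the coolant motor rupture, the hydraulic coupling wear, the upstream turbine misalignment

Direct effects: the upstream turbine misalignment.
2 steps out: the coolant motor rupture.
3 steps out: the hydraulic coupling wear.
Not reachable from it: the outlet coupling stall, the heat exchanger rupture, the motor leak, the main filter misalignment.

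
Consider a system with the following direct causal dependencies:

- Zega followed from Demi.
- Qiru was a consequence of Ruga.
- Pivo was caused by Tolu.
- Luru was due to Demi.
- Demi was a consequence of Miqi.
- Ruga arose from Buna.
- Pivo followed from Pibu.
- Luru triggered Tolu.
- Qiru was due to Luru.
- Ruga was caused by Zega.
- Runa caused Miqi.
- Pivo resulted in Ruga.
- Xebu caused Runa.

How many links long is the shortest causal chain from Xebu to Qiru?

5

Shortest chain: Xebu → Runa → Miqi → Demi → Luru → Qiru.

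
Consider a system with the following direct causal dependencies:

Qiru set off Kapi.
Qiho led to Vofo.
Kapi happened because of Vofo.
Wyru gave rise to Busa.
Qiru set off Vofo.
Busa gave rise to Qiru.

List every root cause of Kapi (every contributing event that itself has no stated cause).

Tracing upstream from Kapi: Kapi ← Qiru ← Busa ← Wyru.
A separate upstream branch: Kapi ← Vofo ← Qiho.
Each of those chain origins has no stated cause.

Qiho, Wyru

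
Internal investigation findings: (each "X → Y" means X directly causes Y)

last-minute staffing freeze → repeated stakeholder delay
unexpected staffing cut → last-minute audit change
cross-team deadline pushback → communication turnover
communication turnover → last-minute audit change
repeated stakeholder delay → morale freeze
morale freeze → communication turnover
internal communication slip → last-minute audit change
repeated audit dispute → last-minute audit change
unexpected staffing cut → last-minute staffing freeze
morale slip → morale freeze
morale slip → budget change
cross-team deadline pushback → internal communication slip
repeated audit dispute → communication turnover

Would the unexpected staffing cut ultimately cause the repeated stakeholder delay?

Yes

There is a causal chain: the unexpected staffing cut → the last-minute staffing freeze → the repeated stakeholder delay.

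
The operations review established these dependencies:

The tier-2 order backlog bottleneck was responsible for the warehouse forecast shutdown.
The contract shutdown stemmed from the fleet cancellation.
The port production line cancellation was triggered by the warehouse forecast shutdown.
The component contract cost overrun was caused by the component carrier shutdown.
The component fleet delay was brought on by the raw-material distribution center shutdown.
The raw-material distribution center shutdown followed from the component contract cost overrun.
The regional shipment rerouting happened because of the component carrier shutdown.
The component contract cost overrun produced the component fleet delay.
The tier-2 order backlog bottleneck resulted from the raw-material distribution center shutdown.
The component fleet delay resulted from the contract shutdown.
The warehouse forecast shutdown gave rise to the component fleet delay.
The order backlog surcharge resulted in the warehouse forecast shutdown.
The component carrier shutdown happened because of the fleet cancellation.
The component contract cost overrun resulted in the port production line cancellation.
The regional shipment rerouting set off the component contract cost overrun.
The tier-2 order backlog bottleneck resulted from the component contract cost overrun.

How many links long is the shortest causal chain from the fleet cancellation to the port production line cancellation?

3

Shortest chain: the fleet cancellation → the component carrier shutdown → the component contract cost overrun → the port production line cancellation.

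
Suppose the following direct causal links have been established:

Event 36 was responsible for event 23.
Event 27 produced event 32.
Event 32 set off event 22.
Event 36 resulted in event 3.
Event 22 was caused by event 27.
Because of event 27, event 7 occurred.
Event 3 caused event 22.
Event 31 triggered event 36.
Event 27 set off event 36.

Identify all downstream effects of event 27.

event 22, event 23, event 3, event 32, event 36, event 7

Direct effects: event 7, event 36, event 32, event 22.
2 steps out: event 3, event 23.
Not reachable from it: event 31.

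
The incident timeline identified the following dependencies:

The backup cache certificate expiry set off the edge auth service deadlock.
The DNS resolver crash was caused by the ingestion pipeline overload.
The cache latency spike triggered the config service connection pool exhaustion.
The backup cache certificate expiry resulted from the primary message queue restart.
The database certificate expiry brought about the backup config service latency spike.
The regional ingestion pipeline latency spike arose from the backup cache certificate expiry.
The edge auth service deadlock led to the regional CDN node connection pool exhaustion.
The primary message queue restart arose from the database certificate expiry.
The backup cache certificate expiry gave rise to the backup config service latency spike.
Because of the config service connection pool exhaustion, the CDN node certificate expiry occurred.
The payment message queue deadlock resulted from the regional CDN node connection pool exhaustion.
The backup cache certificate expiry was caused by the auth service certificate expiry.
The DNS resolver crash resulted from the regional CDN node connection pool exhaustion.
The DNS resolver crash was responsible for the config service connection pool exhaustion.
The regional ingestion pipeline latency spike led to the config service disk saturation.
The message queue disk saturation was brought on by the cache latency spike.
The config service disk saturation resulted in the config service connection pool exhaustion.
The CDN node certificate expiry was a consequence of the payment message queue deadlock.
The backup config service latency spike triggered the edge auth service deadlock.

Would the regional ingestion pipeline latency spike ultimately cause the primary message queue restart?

The regional ingestion pipeline latency spike leads to the config service disk saturation, the config service connection pool exhaustion, the CDN node certificate expiry; the primary message queue restart is not among them.

No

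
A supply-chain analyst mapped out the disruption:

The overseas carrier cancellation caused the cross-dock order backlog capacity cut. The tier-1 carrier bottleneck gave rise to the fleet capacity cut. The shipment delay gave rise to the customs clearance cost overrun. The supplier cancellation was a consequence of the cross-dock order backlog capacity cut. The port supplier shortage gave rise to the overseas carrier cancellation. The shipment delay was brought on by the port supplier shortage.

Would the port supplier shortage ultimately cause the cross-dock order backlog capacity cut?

There is a causal chain: the port supplier shortage → the overseas carrier cancellation → the cross-dock order backlog capacity cut.

Yes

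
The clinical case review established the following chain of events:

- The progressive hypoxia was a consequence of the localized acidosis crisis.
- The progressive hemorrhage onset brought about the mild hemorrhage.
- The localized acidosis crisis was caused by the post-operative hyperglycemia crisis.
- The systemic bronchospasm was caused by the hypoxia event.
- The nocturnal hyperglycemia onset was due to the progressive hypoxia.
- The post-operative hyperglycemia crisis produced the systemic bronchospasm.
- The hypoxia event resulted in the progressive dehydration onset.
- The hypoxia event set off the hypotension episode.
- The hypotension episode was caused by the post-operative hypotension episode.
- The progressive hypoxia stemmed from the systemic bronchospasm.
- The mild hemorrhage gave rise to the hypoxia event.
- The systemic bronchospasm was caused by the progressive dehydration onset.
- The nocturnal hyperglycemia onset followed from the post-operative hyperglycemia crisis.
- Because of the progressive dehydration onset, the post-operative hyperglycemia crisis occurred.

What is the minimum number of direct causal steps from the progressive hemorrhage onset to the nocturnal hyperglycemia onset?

Shortest chain: the progressive hemorrhage onset → the mild hemorrhage → the hypoxia event → the progressive dehydration onset → the post-operative hyperglycemia crisis → the nocturnal hyperglycemia onset.

5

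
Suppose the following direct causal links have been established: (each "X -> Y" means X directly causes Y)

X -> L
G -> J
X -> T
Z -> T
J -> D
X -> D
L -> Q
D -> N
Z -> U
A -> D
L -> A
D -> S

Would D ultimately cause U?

No

D leads to N, S; U is not among them.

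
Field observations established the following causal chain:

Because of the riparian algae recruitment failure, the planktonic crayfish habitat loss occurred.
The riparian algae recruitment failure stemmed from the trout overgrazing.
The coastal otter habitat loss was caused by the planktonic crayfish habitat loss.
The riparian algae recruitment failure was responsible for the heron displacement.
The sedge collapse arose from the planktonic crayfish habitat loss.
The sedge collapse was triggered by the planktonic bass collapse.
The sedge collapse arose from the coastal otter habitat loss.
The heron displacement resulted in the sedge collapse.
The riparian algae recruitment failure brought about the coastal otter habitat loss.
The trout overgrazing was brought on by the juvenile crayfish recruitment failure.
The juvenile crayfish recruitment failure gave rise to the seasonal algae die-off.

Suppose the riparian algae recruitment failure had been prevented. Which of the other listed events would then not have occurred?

Downstream of the riparian algae recruitment failure: the planktonic crayfish habitat loss, the heron displacement, the coastal otter habitat loss, the sedge collapse.
Of those, still caused via another path: the sedge collapse.
The remainder have no surviving cause.

the coastal otter habitat loss, the heron displacement, the planktonic crayfish habitat loss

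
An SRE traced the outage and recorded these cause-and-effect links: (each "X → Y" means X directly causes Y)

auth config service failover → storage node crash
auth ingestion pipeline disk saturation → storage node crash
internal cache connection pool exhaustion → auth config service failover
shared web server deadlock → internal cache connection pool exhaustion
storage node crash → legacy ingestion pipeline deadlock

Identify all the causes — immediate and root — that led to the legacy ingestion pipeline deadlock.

the auth config service failover, the auth ingestion pipeline disk saturation, the internal cache connection pool exhaustion, the shared web server deadlock, the storage node crash

Immediate cause of the legacy ingestion pipeline deadlock: the storage node crash.
Further upstream: the shared web server deadlock, the internal cache connection pool exhaustion, the auth config service failover, the auth ingestion pipeline disk saturation.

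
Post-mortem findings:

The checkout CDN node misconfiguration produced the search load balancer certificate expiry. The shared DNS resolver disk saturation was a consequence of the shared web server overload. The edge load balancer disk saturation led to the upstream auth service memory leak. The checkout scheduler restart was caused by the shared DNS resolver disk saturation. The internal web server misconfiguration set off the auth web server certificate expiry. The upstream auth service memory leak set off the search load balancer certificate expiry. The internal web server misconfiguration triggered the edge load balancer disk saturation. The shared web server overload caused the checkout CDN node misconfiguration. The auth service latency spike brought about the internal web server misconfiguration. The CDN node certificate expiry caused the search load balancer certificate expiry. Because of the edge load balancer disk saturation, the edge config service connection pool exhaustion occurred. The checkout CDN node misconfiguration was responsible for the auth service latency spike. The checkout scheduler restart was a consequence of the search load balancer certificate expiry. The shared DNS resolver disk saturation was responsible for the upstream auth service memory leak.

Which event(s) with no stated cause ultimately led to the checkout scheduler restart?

Tracing upstream from the checkout scheduler restart: the checkout scheduler restart ← the shared DNS resolver disk saturation ← the shared web server overload.
A separate upstream branch: the checkout scheduler restart ← the search load balancer certificate expiry ← the CDN node certificate expiry.
Each of those chain origins has no stated cause.

the CDN node certificate expiry, the shared web server overload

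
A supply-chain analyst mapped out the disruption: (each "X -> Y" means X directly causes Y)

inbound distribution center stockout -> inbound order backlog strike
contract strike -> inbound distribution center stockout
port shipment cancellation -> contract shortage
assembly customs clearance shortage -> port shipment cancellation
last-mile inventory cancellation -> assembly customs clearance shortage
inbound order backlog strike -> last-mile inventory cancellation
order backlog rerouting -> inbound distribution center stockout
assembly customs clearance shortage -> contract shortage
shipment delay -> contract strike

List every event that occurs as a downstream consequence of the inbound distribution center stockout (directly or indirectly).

Direct effects: the inbound order backlog strike.
2 steps out: the last-mile inventory cancellation.
3 steps out: the assembly customs clearance shortage.
4 steps out: the port shipment cancellation, the contract shortage.
Not reachable from it: the order backlog rerouting, the shipment delay, the contract strike.

the assembly customs clearance shortage, the contract shortage, the inbound order backlog strike, the last-mile inventory cancellation, the port shipment cancellation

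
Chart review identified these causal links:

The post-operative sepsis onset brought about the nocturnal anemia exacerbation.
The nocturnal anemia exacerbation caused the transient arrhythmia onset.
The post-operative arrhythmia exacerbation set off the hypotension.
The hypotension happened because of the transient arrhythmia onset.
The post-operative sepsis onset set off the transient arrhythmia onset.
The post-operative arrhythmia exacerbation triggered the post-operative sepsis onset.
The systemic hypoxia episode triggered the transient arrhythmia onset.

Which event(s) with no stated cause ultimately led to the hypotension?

Tracing upstream from the hypotension: the hypotension ← the post-operative arrhythmia exacerbation.
A separate upstream branch: the hypotension ← the transient arrhythmia onset ← the systemic hypoxia episode.
Each of those chain origins has no stated cause.

the post-operative arrhythmia exacerbation, the systemic hypoxia episode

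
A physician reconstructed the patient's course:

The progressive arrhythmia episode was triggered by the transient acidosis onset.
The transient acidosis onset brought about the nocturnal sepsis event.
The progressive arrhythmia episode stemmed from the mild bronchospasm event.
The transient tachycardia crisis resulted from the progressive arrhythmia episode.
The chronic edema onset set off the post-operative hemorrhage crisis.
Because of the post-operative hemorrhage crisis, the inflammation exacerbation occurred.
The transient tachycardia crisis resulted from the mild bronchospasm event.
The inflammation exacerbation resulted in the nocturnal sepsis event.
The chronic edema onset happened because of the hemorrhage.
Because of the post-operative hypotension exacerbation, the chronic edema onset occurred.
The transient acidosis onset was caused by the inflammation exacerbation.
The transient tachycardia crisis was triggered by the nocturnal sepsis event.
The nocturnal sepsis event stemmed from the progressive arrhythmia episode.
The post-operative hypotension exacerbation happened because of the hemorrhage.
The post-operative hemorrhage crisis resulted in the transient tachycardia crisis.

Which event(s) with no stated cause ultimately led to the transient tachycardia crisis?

the hemorrhage, the mild bronchospasm event

Tracing upstream from the transient tachycardia crisis: the transient tachycardia crisis ← the post-operative hemorrhage crisis ← the chronic edema onset ← the hemorrhage.
A separate upstream branch: the transient tachycardia crisis ← the mild bronchospasm event.
Each of those chain origins has no stated cause.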